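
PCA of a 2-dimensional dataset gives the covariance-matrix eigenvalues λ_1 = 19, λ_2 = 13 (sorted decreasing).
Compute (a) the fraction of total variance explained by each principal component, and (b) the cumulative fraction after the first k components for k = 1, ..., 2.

Step 1 — total variance = trace(Sigma) = Σ λ_i = 19 + 13 = 32.

Step 2 — fraction explained by component i = λ_i / Σ λ:
  PC1: 19/32 = 0.5938
  PC2: 13/32 = 0.4062

Step 3 — cumulative fraction after k components = (λ_1 + ... + λ_k) / Σ λ:
  k = 1: 19/32 = 0.5938
  k = 2: (19 + 13)/32 = 32/32 = 1

Summary (fraction, with percent):

explained: PC1 0.5938 (59.38%), PC2 0.4062 (40.62%);  cumulative: 0.5938, 1


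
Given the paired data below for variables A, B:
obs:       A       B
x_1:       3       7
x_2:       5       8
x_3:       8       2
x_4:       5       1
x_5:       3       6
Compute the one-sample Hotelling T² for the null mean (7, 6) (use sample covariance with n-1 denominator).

Step 1 — sample mean vector:
  mean(A) = (3 + 5 + 8 + 5 + 3) / 5 = 24/5 = 4.8
  mean(B) = (7 + 8 + 2 + 1 + 6) / 5 = 24/5 = 4.8
  x̄ = (4.8, 4.8),  deviation x̄ - mu_0 = (4.8, 4.8) - (7, 6) = (-2.2, -1.2).

Step 2 — sample covariance matrix, S[i,j] = (1/(n-1)) · Σ_k (x_{k,i} - mean_i) · (x_{k,j} - mean_j), divisor n-1 = 4:
  S[A,A] = ((-1.8)·(-1.8) + (0.2)·(0.2) + (3.2)·(3.2) + (0.2)·(0.2) + (-1.8)·(-1.8)) / 4 = 16.8/4 = 4.2
  S[A,B] = ((-1.8)·(2.2) + (0.2)·(3.2) + (3.2)·(-2.8) + (0.2)·(-3.8) + (-1.8)·(1.2)) / 4 = -15.2/4 = -3.8
  S[B,B] = ((2.2)·(2.2) + (3.2)·(3.2) + (-2.8)·(-2.8) + (-3.8)·(-3.8) + (1.2)·(1.2)) / 4 = 38.8/4 = 9.7
  S = [[4.2, -3.8],
 [-3.8, 9.7]].

Step 3 — invert S. det(S) = 4.2·9.7 - (-3.8)² = 26.3.
  S^{-1} = (1/det) · [[d, -b], [-b, a]] = [[0.3688, 0.1445],
 [0.1445, 0.1597]].

Step 4 — quadratic form (x̄ - mu_0)^T · S^{-1} · (x̄ - mu_0):
  S^{-1} · (x̄ - mu_0) = (-0.9848, -0.5095),
  (x̄ - mu_0)^T · [...] = (-2.2)·(-0.9848) + (-1.2)·(-0.5095) = 2.7779.

Step 5 — scale by n: T² = 5 · 2.7779 = 13.8897.

T² ≈ 13.8897


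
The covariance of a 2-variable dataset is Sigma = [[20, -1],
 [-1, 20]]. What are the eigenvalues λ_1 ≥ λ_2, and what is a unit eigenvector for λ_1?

Step 1 — characteristic polynomial of 2×2 Sigma:
  det(Sigma - λI) = λ² - trace · λ + det = 0.
  trace = 20 + 20 = 40, det = 20·20 - (-1)² = 399.
Step 2 — discriminant:
  Δ = trace² - 4·det = 1600 - 1596 = 4.
Step 3 — eigenvalues:
  λ = (trace ± √Δ)/2 = (40 ± 2)/2,
  λ_1 = 21,  λ_2 = 19.

Step 4 — unit eigenvector for λ_1: solve (Sigma - λ_1 I)v = 0. First row:
  (20 - 21)·v_x + (-1)·v_y = 0, i.e. (-1)·v_x + (-1)·v_y = 0,
  so v ∝ (b, λ_1 - a) = (-1, 1); multiply by -1 so the first entry is positive: u = (1, -1).
  ||u|| = √((1)² + (-1)²) = √(2) ≈ 1.4142,
  v_1 = u/||u|| ≈ (0.7071, -0.7071) (||v_1|| = 1).

λ_1 = 21,  λ_2 = 19;  v_1 ≈ (0.7071, -0.7071)


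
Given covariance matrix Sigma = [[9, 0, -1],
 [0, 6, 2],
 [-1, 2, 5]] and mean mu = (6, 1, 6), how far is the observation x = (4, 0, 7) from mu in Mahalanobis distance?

Step 1 — centre the observation: (x - mu) = (-2, -1, 1).

Step 2 — invert Sigma (cofactor / det for 3×3, or solve directly):
  Sigma^{-1} = [[0.114, -0.0088, 0.0263],
 [-0.0088, 0.193, -0.0789],
 [0.0263, -0.0789, 0.2368]].

Step 3 — form the quadratic (x - mu)^T · Sigma^{-1} · (x - mu):
  Sigma^{-1} · (x - mu) = (-0.193, -0.2544, 0.2632).
  (x - mu)^T · [Sigma^{-1} · (x - mu)] = (-2)·(-0.193) + (-1)·(-0.2544) + (1)·(0.2632) = 0.9035.

Step 4 — take square root: d = √(0.9035) ≈ 0.9505.

d(x, mu) = √(0.9035) ≈ 0.9505


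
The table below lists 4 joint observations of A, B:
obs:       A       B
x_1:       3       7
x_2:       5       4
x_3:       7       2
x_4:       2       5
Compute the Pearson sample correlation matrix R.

Step 1 — column means:
  mean(A) = (3 + 5 + 7 + 2) / 4 = 17/4 = 4.25
  mean(B) = (7 + 4 + 2 + 5) / 4 = 18/4 = 4.5

Step 2 — sample variances and covariances s[i,j] = (1/(n-1)) · Σ_k (x_{k,i} - mean_i) · (x_{k,j} - mean_j), with n-1 = 3:
  s[A,A] = ((-1.25)·(-1.25) + (0.75)·(0.75) + (2.75)·(2.75) + (-2.25)·(-2.25)) / 3 = 14.75/3 = 4.9167
  s[A,B] = ((-1.25)·(2.5) + (0.75)·(-0.5) + (2.75)·(-2.5) + (-2.25)·(0.5)) / 3 = -11.5/3 = -3.8333
  s[B,B] = ((2.5)·(2.5) + (-0.5)·(-0.5) + (-2.5)·(-2.5) + (0.5)·(0.5)) / 3 = 13/3 = 4.3333
  Sample standard deviations s_i = √(s[i,i]):
  s(A) = √(4.9167) = 2.2174
  s(B) = √(4.3333) = 2.0817

Step 3 — r_{ij} = s_{ij} / (s_i · s_j):
  r[A,A] = 1 (diagonal).
  r[A,B] = -3.8333 / (2.2174 · 2.0817) = -3.8333 / 4.6158 = -0.8305
  r[B,B] = 1 (diagonal).

R is symmetric with unit diagonal. Assembling:

R = [[1, -0.8305],
 [-0.8305, 1]]


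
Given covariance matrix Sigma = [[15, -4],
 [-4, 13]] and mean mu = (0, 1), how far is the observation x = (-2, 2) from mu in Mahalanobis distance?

Step 1 — centre the observation: (x - mu) = (-2, 1).

Step 2 — invert Sigma. det(Sigma) = 15·13 - (-4)² = 179.
  Sigma^{-1} = (1/det) · [[d, -b], [-b, a]] = [[0.0726, 0.0223],
 [0.0223, 0.0838]].

Step 3 — form the quadratic (x - mu)^T · Sigma^{-1} · (x - mu):
  Sigma^{-1} · (x - mu) = (-0.1229, 0.0391).
  (x - mu)^T · [Sigma^{-1} · (x - mu)] = (-2)·(-0.1229) + (1)·(0.0391) = 0.2849.

Step 4 — take square root: d = √(0.2849) ≈ 0.5338.

d(x, mu) = √(0.2849) ≈ 0.5338


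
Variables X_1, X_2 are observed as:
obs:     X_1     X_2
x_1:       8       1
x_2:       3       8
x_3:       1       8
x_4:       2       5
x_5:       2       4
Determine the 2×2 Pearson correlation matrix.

Step 1 — column means:
  mean(X_1) = (8 + 3 + 1 + 2 + 2) / 5 = 16/5 = 3.2
  mean(X_2) = (1 + 8 + 8 + 5 + 4) / 5 = 26/5 = 5.2

Step 2 — sample variances and covariances s[i,j] = (1/(n-1)) · Σ_k (x_{k,i} - mean_i) · (x_{k,j} - mean_j), with n-1 = 4:
  s[X_1,X_1] = ((4.8)·(4.8) + (-0.2)·(-0.2) + (-2.2)·(-2.2) + (-1.2)·(-1.2) + (-1.2)·(-1.2)) / 4 = 30.8/4 = 7.7
  s[X_1,X_2] = ((4.8)·(-4.2) + (-0.2)·(2.8) + (-2.2)·(2.8) + (-1.2)·(-0.2) + (-1.2)·(-1.2)) / 4 = -25.2/4 = -6.3
  s[X_2,X_2] = ((-4.2)·(-4.2) + (2.8)·(2.8) + (2.8)·(2.8) + (-0.2)·(-0.2) + (-1.2)·(-1.2)) / 4 = 34.8/4 = 8.7
  Sample standard deviations s_i = √(s[i,i]):
  s(X_1) = √(7.7) = 2.7749
  s(X_2) = √(8.7) = 2.9496

Step 3 — r_{ij} = s_{ij} / (s_i · s_j):
  r[X_1,X_1] = 1 (diagonal).
  r[X_1,X_2] = -6.3 / (2.7749 · 2.9496) = -6.3 / 8.1847 = -0.7697
  r[X_2,X_2] = 1 (diagonal).

R is symmetric with unit diagonal. Assembling:

R = [[1, -0.7697],
 [-0.7697, 1]]


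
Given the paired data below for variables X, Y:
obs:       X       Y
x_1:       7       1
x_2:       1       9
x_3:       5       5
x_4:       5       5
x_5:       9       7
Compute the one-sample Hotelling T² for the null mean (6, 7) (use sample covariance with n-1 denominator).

Step 1 — sample mean vector:
  mean(X) = (7 + 1 + 5 + 5 + 9) / 5 = 27/5 = 5.4
  mean(Y) = (1 + 9 + 5 + 5 + 7) / 5 = 27/5 = 5.4
  x̄ = (5.4, 5.4),  deviation x̄ - mu_0 = (5.4, 5.4) - (6, 7) = (-0.6, -1.6).

Step 2 — sample covariance matrix, S[i,j] = (1/(n-1)) · Σ_k (x_{k,i} - mean_i) · (x_{k,j} - mean_j), divisor n-1 = 4:
  S[X,X] = ((1.6)·(1.6) + (-4.4)·(-4.4) + (-0.4)·(-0.4) + (-0.4)·(-0.4) + (3.6)·(3.6)) / 4 = 35.2/4 = 8.8
  S[X,Y] = ((1.6)·(-4.4) + (-4.4)·(3.6) + (-0.4)·(-0.4) + (-0.4)·(-0.4) + (3.6)·(1.6)) / 4 = -16.8/4 = -4.2
  S[Y,Y] = ((-4.4)·(-4.4) + (3.6)·(3.6) + (-0.4)·(-0.4) + (-0.4)·(-0.4) + (1.6)·(1.6)) / 4 = 35.2/4 = 8.8
  S = [[8.8, -4.2],
 [-4.2, 8.8]].

Step 3 — invert S. det(S) = 8.8·8.8 - (-4.2)² = 59.8.
  S^{-1} = (1/det) · [[d, -b], [-b, a]] = [[0.1472, 0.0702],
 [0.0702, 0.1472]].

Step 4 — quadratic form (x̄ - mu_0)^T · S^{-1} · (x̄ - mu_0):
  S^{-1} · (x̄ - mu_0) = (-0.2007, -0.2776),
  (x̄ - mu_0)^T · [...] = (-0.6)·(-0.2007) + (-1.6)·(-0.2776) = 0.5645.

Step 5 — scale by n: T² = 5 · 0.5645 = 2.8227.

T² ≈ 2.8227


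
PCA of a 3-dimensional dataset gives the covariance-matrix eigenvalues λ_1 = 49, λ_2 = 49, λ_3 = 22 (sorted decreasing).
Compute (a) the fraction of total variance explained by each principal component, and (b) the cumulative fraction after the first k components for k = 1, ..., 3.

Step 1 — total variance = trace(Sigma) = Σ λ_i = 49 + 49 + 22 = 120.

Step 2 — fraction explained by component i = λ_i / Σ λ:
  PC1: 49/120 = 0.4083
  PC2: 49/120 = 0.4083
  PC3: 22/120 = 0.1833

Step 3 — cumulative fraction after k components = (λ_1 + ... + λ_k) / Σ λ:
  k = 1: 49/120 = 0.4083
  k = 2: (49 + 49)/120 = 98/120 = 0.8167
  k = 3: (49 + 49 + 22)/120 = 120/120 = 1

Summary (fraction, with percent):

explained: PC1 0.4083 (40.83%), PC2 0.4083 (40.83%), PC3 0.1833 (18.33%);  cumulative: 0.4083, 0.8167, 1


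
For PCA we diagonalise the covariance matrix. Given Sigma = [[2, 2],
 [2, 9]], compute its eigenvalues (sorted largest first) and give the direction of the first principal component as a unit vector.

Step 1 — characteristic polynomial of 2×2 Sigma:
  det(Sigma - λI) = λ² - trace · λ + det = 0.
  trace = 2 + 9 = 11, det = 2·9 - (2)² = 14.
Step 2 — discriminant:
  Δ = trace² - 4·det = 121 - 56 = 65.
Step 3 — eigenvalues:
  λ = (trace ± √Δ)/2 = (11 ± 8.0623)/2,
  λ_1 = 9.5311,  λ_2 = 1.4689.

Step 4 — unit eigenvector for λ_1: solve (Sigma - λ_1 I)v = 0. First row:
  (2 - 9.5311)·v_x + (2)·v_y = 0, i.e. (-7.5311)·v_x + (2)·v_y = 0,
  so v ∝ (b, λ_1 - a) = (2, 7.5311) = u.
  ||u|| = √((2)² + (7.5311)²) = √(60.7179) ≈ 7.7922,
  v_1 = u/||u|| ≈ (0.2567, 0.9665) (||v_1|| = 1).

λ_1 = 9.5311,  λ_2 = 1.4689;  v_1 ≈ (0.2567, 0.9665)


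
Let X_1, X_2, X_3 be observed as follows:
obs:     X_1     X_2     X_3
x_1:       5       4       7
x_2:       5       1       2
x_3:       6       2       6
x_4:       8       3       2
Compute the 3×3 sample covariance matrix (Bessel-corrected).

Step 1 — column means:
  mean(X_1) = (5 + 5 + 6 + 8) / 4 = 24/4 = 6
  mean(X_2) = (4 + 1 + 2 + 3) / 4 = 10/4 = 2.5
  mean(X_3) = (7 + 2 + 6 + 2) / 4 = 17/4 = 4.25

Step 2 — sample covariance S[i,j] = (1/(n-1)) · Σ_k (x_{k,i} - mean_i) · (x_{k,j} - mean_j), with n-1 = 3.
  S[X_1,X_1] = ((-1)·(-1) + (-1)·(-1) + (0)·(0) + (2)·(2)) / 3 = 6/3 = 2
  S[X_1,X_2] = ((-1)·(1.5) + (-1)·(-1.5) + (0)·(-0.5) + (2)·(0.5)) / 3 = 1/3 = 0.3333
  S[X_1,X_3] = ((-1)·(2.75) + (-1)·(-2.25) + (0)·(1.75) + (2)·(-2.25)) / 3 = -5/3 = -1.6667
  S[X_2,X_2] = ((1.5)·(1.5) + (-1.5)·(-1.5) + (-0.5)·(-0.5) + (0.5)·(0.5)) / 3 = 5/3 = 1.6667
  S[X_2,X_3] = ((1.5)·(2.75) + (-1.5)·(-2.25) + (-0.5)·(1.75) + (0.5)·(-2.25)) / 3 = 5.5/3 = 1.8333
  S[X_3,X_3] = ((2.75)·(2.75) + (-2.25)·(-2.25) + (1.75)·(1.75) + (-2.25)·(-2.25)) / 3 = 20.75/3 = 6.9167

S is symmetric (S[j,i] = S[i,j]). Assembling:

S = [[2, 0.3333, -1.6667],
 [0.3333, 1.6667, 1.8333],
 [-1.6667, 1.8333, 6.9167]]


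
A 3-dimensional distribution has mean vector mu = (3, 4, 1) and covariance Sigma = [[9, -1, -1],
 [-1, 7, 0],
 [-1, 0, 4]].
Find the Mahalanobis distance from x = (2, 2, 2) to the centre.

Step 1 — centre the observation: (x - mu) = (-1, -2, 1).

Step 2 — invert Sigma (cofactor / det for 3×3, or solve directly):
  Sigma^{-1} = [[0.1162, 0.0166, 0.029],
 [0.0166, 0.1452, 0.0041],
 [0.029, 0.0041, 0.2573]].

Step 3 — form the quadratic (x - mu)^T · Sigma^{-1} · (x - mu):
  Sigma^{-1} · (x - mu) = (-0.1203, -0.3029, 0.2199).
  (x - mu)^T · [Sigma^{-1} · (x - mu)] = (-1)·(-0.1203) + (-2)·(-0.3029) + (1)·(0.2199) = 0.9461.

Step 4 — take square root: d = √(0.9461) ≈ 0.9727.

d(x, mu) = √(0.9461) ≈ 0.9727


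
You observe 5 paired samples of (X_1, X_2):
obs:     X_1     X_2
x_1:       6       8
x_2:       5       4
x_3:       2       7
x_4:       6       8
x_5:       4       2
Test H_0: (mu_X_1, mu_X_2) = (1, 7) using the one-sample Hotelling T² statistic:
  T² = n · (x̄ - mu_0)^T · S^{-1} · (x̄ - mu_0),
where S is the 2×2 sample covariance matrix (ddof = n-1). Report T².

Step 1 — sample mean vector:
  mean(X_1) = (6 + 5 + 2 + 6 + 4) / 5 = 23/5 = 4.6
  mean(X_2) = (8 + 4 + 7 + 8 + 2) / 5 = 29/5 = 5.8
  x̄ = (4.6, 5.8),  deviation x̄ - mu_0 = (4.6, 5.8) - (1, 7) = (3.6, -1.2).

Step 2 — sample covariance matrix, S[i,j] = (1/(n-1)) · Σ_k (x_{k,i} - mean_i) · (x_{k,j} - mean_j), divisor n-1 = 4:
  S[X_1,X_1] = ((1.4)·(1.4) + (0.4)·(0.4) + (-2.6)·(-2.6) + (1.4)·(1.4) + (-0.6)·(-0.6)) / 4 = 11.2/4 = 2.8
  S[X_1,X_2] = ((1.4)·(2.2) + (0.4)·(-1.8) + (-2.6)·(1.2) + (1.4)·(2.2) + (-0.6)·(-3.8)) / 4 = 4.6/4 = 1.15
  S[X_2,X_2] = ((2.2)·(2.2) + (-1.8)·(-1.8) + (1.2)·(1.2) + (2.2)·(2.2) + (-3.8)·(-3.8)) / 4 = 28.8/4 = 7.2
  S = [[2.8, 1.15],
 [1.15, 7.2]].

Step 3 — invert S. det(S) = 2.8·7.2 - (1.15)² = 18.8375.
  S^{-1} = (1/det) · [[d, -b], [-b, a]] = [[0.3822, -0.061],
 [-0.061, 0.1486]].

Step 4 — quadratic form (x̄ - mu_0)^T · S^{-1} · (x̄ - mu_0):
  S^{-1} · (x̄ - mu_0) = (1.4492, -0.3981),
  (x̄ - mu_0)^T · [...] = (3.6)·(1.4492) + (-1.2)·(-0.3981) = 5.695.

Step 5 — scale by n: T² = 5 · 5.695 = 28.4751.

T² ≈ 28.4751


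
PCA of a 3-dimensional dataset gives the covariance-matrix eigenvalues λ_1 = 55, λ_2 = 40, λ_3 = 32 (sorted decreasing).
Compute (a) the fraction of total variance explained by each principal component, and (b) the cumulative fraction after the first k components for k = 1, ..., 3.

Step 1 — total variance = trace(Sigma) = Σ λ_i = 55 + 40 + 32 = 127.

Step 2 — fraction explained by component i = λ_i / Σ λ:
  PC1: 55/127 = 0.4331
  PC2: 40/127 = 0.315
  PC3: 32/127 = 0.252

Step 3 — cumulative fraction after k components = (λ_1 + ... + λ_k) / Σ λ:
  k = 1: 55/127 = 0.4331
  k = 2: (55 + 40)/127 = 95/127 = 0.748
  k = 3: (55 + 40 + 32)/127 = 127/127 = 1

Summary (fraction, with percent):

explained: PC1 0.4331 (43.31%), PC2 0.315 (31.5%), PC3 0.252 (25.2%);  cumulative: 0.4331, 0.748, 1


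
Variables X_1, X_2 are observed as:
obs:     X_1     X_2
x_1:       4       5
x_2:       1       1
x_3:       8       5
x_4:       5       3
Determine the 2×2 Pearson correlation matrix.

Step 1 — column means:
  mean(X_1) = (4 + 1 + 8 + 5) / 4 = 18/4 = 4.5
  mean(X_2) = (5 + 1 + 5 + 3) / 4 = 14/4 = 3.5

Step 2 — sample variances and covariances s[i,j] = (1/(n-1)) · Σ_k (x_{k,i} - mean_i) · (x_{k,j} - mean_j), with n-1 = 3:
  s[X_1,X_1] = ((-0.5)·(-0.5) + (-3.5)·(-3.5) + (3.5)·(3.5) + (0.5)·(0.5)) / 3 = 25/3 = 8.3333
  s[X_1,X_2] = ((-0.5)·(1.5) + (-3.5)·(-2.5) + (3.5)·(1.5) + (0.5)·(-0.5)) / 3 = 13/3 = 4.3333
  s[X_2,X_2] = ((1.5)·(1.5) + (-2.5)·(-2.5) + (1.5)·(1.5) + (-0.5)·(-0.5)) / 3 = 11/3 = 3.6667
  Sample standard deviations s_i = √(s[i,i]):
  s(X_1) = √(8.3333) = 2.8868
  s(X_2) = √(3.6667) = 1.9149

Step 3 — r_{ij} = s_{ij} / (s_i · s_j):
  r[X_1,X_1] = 1 (diagonal).
  r[X_1,X_2] = 4.3333 / (2.8868 · 1.9149) = 4.3333 / 5.5277 = 0.7839
  r[X_2,X_2] = 1 (diagonal).

R is symmetric with unit diagonal. Assembling:

R = [[1, 0.7839],
 [0.7839, 1]]


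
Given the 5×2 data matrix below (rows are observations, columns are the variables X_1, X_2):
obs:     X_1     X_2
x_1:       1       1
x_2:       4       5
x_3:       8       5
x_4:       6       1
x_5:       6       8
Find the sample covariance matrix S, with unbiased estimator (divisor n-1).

Step 1 — column means:
  mean(X_1) = (1 + 4 + 8 + 6 + 6) / 5 = 25/5 = 5
  mean(X_2) = (1 + 5 + 5 + 1 + 8) / 5 = 20/5 = 4

Step 2 — sample covariance S[i,j] = (1/(n-1)) · Σ_k (x_{k,i} - mean_i) · (x_{k,j} - mean_j), with n-1 = 4.
  S[X_1,X_1] = ((-4)·(-4) + (-1)·(-1) + (3)·(3) + (1)·(1) + (1)·(1)) / 4 = 28/4 = 7
  S[X_1,X_2] = ((-4)·(-3) + (-1)·(1) + (3)·(1) + (1)·(-3) + (1)·(4)) / 4 = 15/4 = 3.75
  S[X_2,X_2] = ((-3)·(-3) + (1)·(1) + (1)·(1) + (-3)·(-3) + (4)·(4)) / 4 = 36/4 = 9

S is symmetric (S[j,i] = S[i,j]). Assembling:

S = [[7, 3.75],
 [3.75, 9]]


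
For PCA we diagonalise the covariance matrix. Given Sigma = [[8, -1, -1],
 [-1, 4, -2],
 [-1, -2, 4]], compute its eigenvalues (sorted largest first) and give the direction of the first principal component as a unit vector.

Step 1 — characteristic polynomial p(λ) = det(λI - Sigma) = λ³ - tr·λ² + c_1·λ - det, where tr = trace, c_1 = sum of the principal 2×2 minors, det = det(Sigma):
  tr = 8 + 4 + 4 = 16,
  c_1 = (8·4 - (-1)²) + (8·4 - (-1)²) + (4·4 - (-2)²) = 31 + 31 + 12 = 74,
  det = 8·(4·4 - (-2)²) - (-1)·((-1)·4 - (-2)·(-1)) + (-1)·((-1)·(-2) - 4·(-1)) = 8·(12) - (-1)·(-6) + (-1)·(6) = 84.
  So p(λ) = λ³ - 16λ² + 74λ - 84.
Step 2 — look for an integer root (rational root theorem: any rational root is an integer divisor of 84). Testing λ = 6:
  p(6) = 216 - 576 + 444 - 84 = 0  ✓
  Dividing out (λ - 6): p(λ) = (λ - 6)(λ² - 10λ + 14).
Step 3 — remaining eigenvalues from the quadratic λ² - 10λ + 14 = 0:
  Δ = 10² - 4·14 = 100 - 56 = 44,  λ = (10 ± √44)/2 = (10 ± 6.6332)/2 ≈ 8.3166 or 1.6834.
  Sorted: λ_1 = 8.3166,  λ_2 = 6,  λ_3 = 1.6834  (check: sum = 16 = tr ✓).

Step 4 — unit eigenvector for λ_1 ≈ 8.3166: v spans the null space of (Sigma - λ_1 I), whose rows are
  r_1 = (-0.3166, -1, -1),  r_2 = (-1, -4.3166, -2),  r_3 = (-1, -2, -4.3166).
  v is orthogonal to every row, so take v ∝ r_1 × r_2 = ((-1)·(-2) - (-1)·(-4.3166), (-1)·(-1) - (-0.3166)·(-2), (-0.3166)·(-4.3166) - (-1)·(-1)) ≈ (-2.3166, 0.3668, 0.3668).
  Rescale (multiply by -1 so the first nonzero entry is positive): u = (2.3166, -0.3668, -0.3668).
  ||u|| = √((2.3166)² + (-0.3668)² + (-0.3668)²) = √(5.6358) ≈ 2.374,  v_1 = u/||u|| ≈ (0.9758, -0.1545, -0.1545) (||v_1|| = 1).

λ_1 = 8.3166,  λ_2 = 6,  λ_3 = 1.6834;  v_1 ≈ (0.9758, -0.1545, -0.1545)


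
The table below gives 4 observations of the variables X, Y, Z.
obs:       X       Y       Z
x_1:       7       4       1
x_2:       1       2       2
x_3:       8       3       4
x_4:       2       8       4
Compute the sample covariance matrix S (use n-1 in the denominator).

Step 1 — column means:
  mean(X) = (7 + 1 + 8 + 2) / 4 = 18/4 = 4.5
  mean(Y) = (4 + 2 + 3 + 8) / 4 = 17/4 = 4.25
  mean(Z) = (1 + 2 + 4 + 4) / 4 = 11/4 = 2.75

Step 2 — sample covariance S[i,j] = (1/(n-1)) · Σ_k (x_{k,i} - mean_i) · (x_{k,j} - mean_j), with n-1 = 3.
  S[X,X] = ((2.5)·(2.5) + (-3.5)·(-3.5) + (3.5)·(3.5) + (-2.5)·(-2.5)) / 3 = 37/3 = 12.3333
  S[X,Y] = ((2.5)·(-0.25) + (-3.5)·(-2.25) + (3.5)·(-1.25) + (-2.5)·(3.75)) / 3 = -6.5/3 = -2.1667
  S[X,Z] = ((2.5)·(-1.75) + (-3.5)·(-0.75) + (3.5)·(1.25) + (-2.5)·(1.25)) / 3 = -0.5/3 = -0.1667
  S[Y,Y] = ((-0.25)·(-0.25) + (-2.25)·(-2.25) + (-1.25)·(-1.25) + (3.75)·(3.75)) / 3 = 20.75/3 = 6.9167
  S[Y,Z] = ((-0.25)·(-1.75) + (-2.25)·(-0.75) + (-1.25)·(1.25) + (3.75)·(1.25)) / 3 = 5.25/3 = 1.75
  S[Z,Z] = ((-1.75)·(-1.75) + (-0.75)·(-0.75) + (1.25)·(1.25) + (1.25)·(1.25)) / 3 = 6.75/3 = 2.25

S is symmetric (S[j,i] = S[i,j]). Assembling:

S = [[12.3333, -2.1667, -0.1667],
 [-2.1667, 6.9167, 1.75],
 [-0.1667, 1.75, 2.25]]


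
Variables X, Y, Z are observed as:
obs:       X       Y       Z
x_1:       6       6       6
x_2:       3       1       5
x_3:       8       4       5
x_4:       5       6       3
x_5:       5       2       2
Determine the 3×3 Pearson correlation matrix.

Step 1 — column means:
  mean(X) = (6 + 3 + 8 + 5 + 5) / 5 = 27/5 = 5.4
  mean(Y) = (6 + 1 + 4 + 6 + 2) / 5 = 19/5 = 3.8
  mean(Z) = (6 + 5 + 5 + 3 + 2) / 5 = 21/5 = 4.2

Step 2 — sample variances and covariances s[i,j] = (1/(n-1)) · Σ_k (x_{k,i} - mean_i) · (x_{k,j} - mean_j), with n-1 = 4:
  s[X,X] = ((0.6)·(0.6) + (-2.4)·(-2.4) + (2.6)·(2.6) + (-0.4)·(-0.4) + (-0.4)·(-0.4)) / 4 = 13.2/4 = 3.3
  s[X,Y] = ((0.6)·(2.2) + (-2.4)·(-2.8) + (2.6)·(0.2) + (-0.4)·(2.2) + (-0.4)·(-1.8)) / 4 = 8.4/4 = 2.1
  s[X,Z] = ((0.6)·(1.8) + (-2.4)·(0.8) + (2.6)·(0.8) + (-0.4)·(-1.2) + (-0.4)·(-2.2)) / 4 = 2.6/4 = 0.65
  s[Y,Y] = ((2.2)·(2.2) + (-2.8)·(-2.8) + (0.2)·(0.2) + (2.2)·(2.2) + (-1.8)·(-1.8)) / 4 = 20.8/4 = 5.2
  s[Y,Z] = ((2.2)·(1.8) + (-2.8)·(0.8) + (0.2)·(0.8) + (2.2)·(-1.2) + (-1.8)·(-2.2)) / 4 = 3.2/4 = 0.8
  s[Z,Z] = ((1.8)·(1.8) + (0.8)·(0.8) + (0.8)·(0.8) + (-1.2)·(-1.2) + (-2.2)·(-2.2)) / 4 = 10.8/4 = 2.7
  Sample standard deviations s_i = √(s[i,i]):
  s(X) = √(3.3) = 1.8166
  s(Y) = √(5.2) = 2.2804
  s(Z) = √(2.7) = 1.6432

Step 3 — r_{ij} = s_{ij} / (s_i · s_j):
  r[X,X] = 1 (diagonal).
  r[X,Y] = 2.1 / (1.8166 · 2.2804) = 2.1 / 4.1425 = 0.5069
  r[X,Z] = 0.65 / (1.8166 · 1.6432) = 0.65 / 2.985 = 0.2178
  r[Y,Y] = 1 (diagonal).
  r[Y,Z] = 0.8 / (2.2804 · 1.6432) = 0.8 / 3.747 = 0.2135
  r[Z,Z] = 1 (diagonal).

R is symmetric with unit diagonal. Assembling:

R = [[1, 0.5069, 0.2178],
 [0.5069, 1, 0.2135],
 [0.2178, 0.2135, 1]]


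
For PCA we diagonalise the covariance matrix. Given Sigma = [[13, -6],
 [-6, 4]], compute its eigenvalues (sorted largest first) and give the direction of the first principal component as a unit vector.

Step 1 — characteristic polynomial of 2×2 Sigma:
  det(Sigma - λI) = λ² - trace · λ + det = 0.
  trace = 13 + 4 = 17, det = 13·4 - (-6)² = 16.
Step 2 — discriminant:
  Δ = trace² - 4·det = 289 - 64 = 225.
Step 3 — eigenvalues:
  λ = (trace ± √Δ)/2 = (17 ± 15)/2,
  λ_1 = 16,  λ_2 = 1.

Step 4 — unit eigenvector for λ_1: solve (Sigma - λ_1 I)v = 0. First row:
  (13 - 16)·v_x + (-6)·v_y = 0, i.e. (-3)·v_x + (-6)·v_y = 0,
  so v ∝ (b, λ_1 - a) = (-6, 3); multiply by -1 so the first entry is positive: u = (6, -3).
  ||u|| = √((6)² + (-3)²) = √(45) ≈ 6.7082,
  v_1 = u/||u|| ≈ (0.8944, -0.4472) (||v_1|| = 1).

λ_1 = 16,  λ_2 = 1;  v_1 ≈ (0.8944, -0.4472)


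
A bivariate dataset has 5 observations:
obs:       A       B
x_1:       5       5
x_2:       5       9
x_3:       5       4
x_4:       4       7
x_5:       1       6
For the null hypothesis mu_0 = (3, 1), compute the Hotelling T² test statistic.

Step 1 — sample mean vector:
  mean(A) = (5 + 5 + 5 + 4 + 1) / 5 = 20/5 = 4
  mean(B) = (5 + 9 + 4 + 7 + 6) / 5 = 31/5 = 6.2
  x̄ = (4, 6.2),  deviation x̄ - mu_0 = (4, 6.2) - (3, 1) = (1, 5.2).

Step 2 — sample covariance matrix, S[i,j] = (1/(n-1)) · Σ_k (x_{k,i} - mean_i) · (x_{k,j} - mean_j), divisor n-1 = 4:
  S[A,A] = ((1)·(1) + (1)·(1) + (1)·(1) + (0)·(0) + (-3)·(-3)) / 4 = 12/4 = 3
  S[A,B] = ((1)·(-1.2) + (1)·(2.8) + (1)·(-2.2) + (0)·(0.8) + (-3)·(-0.2)) / 4 = 0/4 = 0
  S[B,B] = ((-1.2)·(-1.2) + (2.8)·(2.8) + (-2.2)·(-2.2) + (0.8)·(0.8) + (-0.2)·(-0.2)) / 4 = 14.8/4 = 3.7
  S = [[3, 0],
 [0, 3.7]].

Step 3 — invert S. det(S) = 3·3.7 - (0)² = 11.1.
  S^{-1} = (1/det) · [[d, -b], [-b, a]] = [[0.3333, 0],
 [0, 0.2703]].

Step 4 — quadratic form (x̄ - mu_0)^T · S^{-1} · (x̄ - mu_0):
  S^{-1} · (x̄ - mu_0) = (0.3333, 1.4054),
  (x̄ - mu_0)^T · [...] = (1)·(0.3333) + (5.2)·(1.4054) = 7.6414.

Step 5 — scale by n: T² = 5 · 7.6414 = 38.2072.

T² ≈ 38.2072


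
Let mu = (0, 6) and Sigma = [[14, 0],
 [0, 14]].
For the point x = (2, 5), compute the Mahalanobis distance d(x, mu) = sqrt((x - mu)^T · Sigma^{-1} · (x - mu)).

Step 1 — centre the observation: (x - mu) = (2, -1).

Step 2 — invert Sigma. det(Sigma) = 14·14 - (0)² = 196.
  Sigma^{-1} = (1/det) · [[d, -b], [-b, a]] = [[0.0714, 0],
 [0, 0.0714]].

Step 3 — form the quadratic (x - mu)^T · Sigma^{-1} · (x - mu):
  Sigma^{-1} · (x - mu) = (0.1429, -0.0714).
  (x - mu)^T · [Sigma^{-1} · (x - mu)] = (2)·(0.1429) + (-1)·(-0.0714) = 0.3571.

Step 4 — take square root: d = √(0.3571) ≈ 0.5976.

d(x, mu) = √(0.3571) ≈ 0.5976


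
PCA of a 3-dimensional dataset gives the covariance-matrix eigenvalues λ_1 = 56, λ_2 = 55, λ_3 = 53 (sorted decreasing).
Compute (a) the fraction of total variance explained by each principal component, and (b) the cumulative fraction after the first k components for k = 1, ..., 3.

Step 1 — total variance = trace(Sigma) = Σ λ_i = 56 + 55 + 53 = 164.

Step 2 — fraction explained by component i = λ_i / Σ λ:
  PC1: 56/164 = 0.3415
  PC2: 55/164 = 0.3354
  PC3: 53/164 = 0.3232

Step 3 — cumulative fraction after k components = (λ_1 + ... + λ_k) / Σ λ:
  k = 1: 56/164 = 0.3415
  k = 2: (56 + 55)/164 = 111/164 = 0.6768
  k = 3: (56 + 55 + 53)/164 = 164/164 = 1

Summary (fraction, with percent):

explained: PC1 0.3415 (34.15%), PC2 0.3354 (33.54%), PC3 0.3232 (32.32%);  cumulative: 0.3415, 0.6768, 1


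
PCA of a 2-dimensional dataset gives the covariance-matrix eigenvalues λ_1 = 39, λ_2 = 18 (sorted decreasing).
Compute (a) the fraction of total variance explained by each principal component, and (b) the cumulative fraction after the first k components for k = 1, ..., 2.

Step 1 — total variance = trace(Sigma) = Σ λ_i = 39 + 18 = 57.

Step 2 — fraction explained by component i = λ_i / Σ λ:
  PC1: 39/57 = 0.6842
  PC2: 18/57 = 0.3158

Step 3 — cumulative fraction after k components = (λ_1 + ... + λ_k) / Σ λ:
  k = 1: 39/57 = 0.6842
  k = 2: (39 + 18)/57 = 57/57 = 1

Summary (fraction, with percent):

explained: PC1 0.6842 (68.42%), PC2 0.3158 (31.58%);  cumulative: 0.6842, 1


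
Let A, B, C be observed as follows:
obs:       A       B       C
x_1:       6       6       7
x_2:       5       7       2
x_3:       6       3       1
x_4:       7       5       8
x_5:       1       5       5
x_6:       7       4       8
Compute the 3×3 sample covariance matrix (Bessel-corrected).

Step 1 — column means:
  mean(A) = (6 + 5 + 6 + 7 + 1 + 7) / 6 = 32/6 = 5.3333
  mean(B) = (6 + 7 + 3 + 5 + 5 + 4) / 6 = 30/6 = 5
  mean(C) = (7 + 2 + 1 + 8 + 5 + 8) / 6 = 31/6 = 5.1667

Step 2 — sample covariance S[i,j] = (1/(n-1)) · Σ_k (x_{k,i} - mean_i) · (x_{k,j} - mean_j), with n-1 = 5.
  S[A,A] = ((0.6667)·(0.6667) + (-0.3333)·(-0.3333) + (0.6667)·(0.6667) + (1.6667)·(1.6667) + (-4.3333)·(-4.3333) + (1.6667)·(1.6667)) / 5 = 25.3333/5 = 5.0667
  S[A,B] = ((0.6667)·(1) + (-0.3333)·(2) + (0.6667)·(-2) + (1.6667)·(0) + (-4.3333)·(0) + (1.6667)·(-1)) / 5 = -3/5 = -0.6
  S[A,C] = ((0.6667)·(1.8333) + (-0.3333)·(-3.1667) + (0.6667)·(-4.1667) + (1.6667)·(2.8333) + (-4.3333)·(-0.1667) + (1.6667)·(2.8333)) / 5 = 9.6667/5 = 1.9333
  S[B,B] = ((1)·(1) + (2)·(2) + (-2)·(-2) + (0)·(0) + (0)·(0) + (-1)·(-1)) / 5 = 10/5 = 2
  S[B,C] = ((1)·(1.8333) + (2)·(-3.1667) + (-2)·(-4.1667) + (0)·(2.8333) + (0)·(-0.1667) + (-1)·(2.8333)) / 5 = 1/5 = 0.2
  S[C,C] = ((1.8333)·(1.8333) + (-3.1667)·(-3.1667) + (-4.1667)·(-4.1667) + (2.8333)·(2.8333) + (-0.1667)·(-0.1667) + (2.8333)·(2.8333)) / 5 = 46.8333/5 = 9.3667

S is symmetric (S[j,i] = S[i,j]). Assembling:

S = [[5.0667, -0.6, 1.9333],
 [-0.6, 2, 0.2],
 [1.9333, 0.2, 9.3667]]


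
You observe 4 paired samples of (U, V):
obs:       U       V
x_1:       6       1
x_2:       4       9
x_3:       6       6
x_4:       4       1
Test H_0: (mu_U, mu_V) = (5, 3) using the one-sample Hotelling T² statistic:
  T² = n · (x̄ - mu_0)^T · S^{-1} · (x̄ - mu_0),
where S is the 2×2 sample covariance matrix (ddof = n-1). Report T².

Step 1 — sample mean vector:
  mean(U) = (6 + 4 + 6 + 4) / 4 = 20/4 = 5
  mean(V) = (1 + 9 + 6 + 1) / 4 = 17/4 = 4.25
  x̄ = (5, 4.25),  deviation x̄ - mu_0 = (5, 4.25) - (5, 3) = (0, 1.25).

Step 2 — sample covariance matrix, S[i,j] = (1/(n-1)) · Σ_k (x_{k,i} - mean_i) · (x_{k,j} - mean_j), divisor n-1 = 3:
  S[U,U] = ((1)·(1) + (-1)·(-1) + (1)·(1) + (-1)·(-1)) / 3 = 4/3 = 1.3333
  S[U,V] = ((1)·(-3.25) + (-1)·(4.75) + (1)·(1.75) + (-1)·(-3.25)) / 3 = -3/3 = -1
  S[V,V] = ((-3.25)·(-3.25) + (4.75)·(4.75) + (1.75)·(1.75) + (-3.25)·(-3.25)) / 3 = 46.75/3 = 15.5833
  S = [[1.3333, -1],
 [-1, 15.5833]].

Step 3 — invert S. det(S) = 1.3333·15.5833 - (-1)² = 19.7778.
  S^{-1} = (1/det) · [[d, -b], [-b, a]] = [[0.7879, 0.0506],
 [0.0506, 0.0674]].

Step 4 — quadratic form (x̄ - mu_0)^T · S^{-1} · (x̄ - mu_0):
  S^{-1} · (x̄ - mu_0) = (0.0632, 0.0843),
  (x̄ - mu_0)^T · [...] = (0)·(0.0632) + (1.25)·(0.0843) = 0.1053.

Step 5 — scale by n: T² = 4 · 0.1053 = 0.4213.

T² ≈ 0.4213


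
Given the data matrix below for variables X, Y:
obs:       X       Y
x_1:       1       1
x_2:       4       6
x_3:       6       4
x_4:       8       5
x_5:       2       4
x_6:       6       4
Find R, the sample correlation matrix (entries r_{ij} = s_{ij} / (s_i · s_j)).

Step 1 — column means:
  mean(X) = (1 + 4 + 6 + 8 + 2 + 6) / 6 = 27/6 = 4.5
  mean(Y) = (1 + 6 + 4 + 5 + 4 + 4) / 6 = 24/6 = 4

Step 2 — sample variances and covariances s[i,j] = (1/(n-1)) · Σ_k (x_{k,i} - mean_i) · (x_{k,j} - mean_j), with n-1 = 5:
  s[X,X] = ((-3.5)·(-3.5) + (-0.5)·(-0.5) + (1.5)·(1.5) + (3.5)·(3.5) + (-2.5)·(-2.5) + (1.5)·(1.5)) / 5 = 35.5/5 = 7.1
  s[X,Y] = ((-3.5)·(-3) + (-0.5)·(2) + (1.5)·(0) + (3.5)·(1) + (-2.5)·(0) + (1.5)·(0)) / 5 = 13/5 = 2.6
  s[Y,Y] = ((-3)·(-3) + (2)·(2) + (0)·(0) + (1)·(1) + (0)·(0) + (0)·(0)) / 5 = 14/5 = 2.8
  Sample standard deviations s_i = √(s[i,i]):
  s(X) = √(7.1) = 2.6646
  s(Y) = √(2.8) = 1.6733

Step 3 — r_{ij} = s_{ij} / (s_i · s_j):
  r[X,X] = 1 (diagonal).
  r[X,Y] = 2.6 / (2.6646 · 1.6733) = 2.6 / 4.4587 = 0.5831
  r[Y,Y] = 1 (diagonal).

R is symmetric with unit diagonal. Assembling:

R = [[1, 0.5831],
 [0.5831, 1]]


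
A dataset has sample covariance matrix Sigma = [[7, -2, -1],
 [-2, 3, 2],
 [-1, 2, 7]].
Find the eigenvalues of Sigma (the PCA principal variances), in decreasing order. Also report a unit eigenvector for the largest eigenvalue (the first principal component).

Step 1 — characteristic polynomial p(λ) = det(λI - Sigma) = λ³ - tr·λ² + c_1·λ - det, where tr = trace, c_1 = sum of the principal 2×2 minors, det = det(Sigma):
  tr = 7 + 3 + 7 = 17,
  c_1 = (7·3 - (-2)²) + (7·7 - (-1)²) + (3·7 - (2)²) = 17 + 48 + 17 = 82,
  det = 7·(3·7 - (2)²) - (-2)·((-2)·7 - (2)·(-1)) + (-1)·((-2)·(2) - 3·(-1)) = 7·(17) - (-2)·(-12) + (-1)·(-1) = 96.
  So p(λ) = λ³ - 17λ² + 82λ - 96.
Step 2 — look for an integer root (rational root theorem: any rational root is an integer divisor of 96). Testing λ = 6:
  p(6) = 216 - 612 + 492 - 96 = 0  ✓
  Dividing out (λ - 6): p(λ) = (λ - 6)(λ² - 11λ + 16).
Step 3 — remaining eigenvalues from the quadratic λ² - 11λ + 16 = 0:
  Δ = 11² - 4·16 = 121 - 64 = 57,  λ = (11 ± √57)/2 = (11 ± 7.5498)/2 ≈ 9.2749 or 1.7251.
  Sorted: λ_1 = 9.2749,  λ_2 = 6,  λ_3 = 1.7251  (check: sum = 17 = tr ✓).

Step 4 — unit eigenvector for λ_1 ≈ 9.2749: v spans the null space of (Sigma - λ_1 I), whose rows are
  r_1 = (-2.2749, -2, -1),  r_2 = (-2, -6.2749, 2),  r_3 = (-1, 2, -2.2749).
  v is orthogonal to every row, so take v ∝ r_1 × r_2 = ((-2)·(2) - (-1)·(-6.2749), (-1)·(-2) - (-2.2749)·(2), (-2.2749)·(-6.2749) - (-2)·(-2)) ≈ (-10.2749, 6.5498, 10.2749).
  Rescale (multiply by -1 so the first nonzero entry is positive): u = (10.2749, -6.5498, -10.2749).
  ||u|| = √((10.2749)² + (-6.5498)² + (-10.2749)²) = √(254.0482) ≈ 15.9389,  v_1 = u/||u|| ≈ (0.6446, -0.4109, -0.6446) (||v_1|| = 1).

λ_1 = 9.2749,  λ_2 = 6,  λ_3 = 1.7251;  v_1 ≈ (0.6446, -0.4109, -0.6446)


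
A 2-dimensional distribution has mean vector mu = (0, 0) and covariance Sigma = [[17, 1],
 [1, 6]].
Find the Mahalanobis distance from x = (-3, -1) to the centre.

Step 1 — centre the observation: (x - mu) = (-3, -1).

Step 2 — invert Sigma. det(Sigma) = 17·6 - (1)² = 101.
  Sigma^{-1} = (1/det) · [[d, -b], [-b, a]] = [[0.0594, -0.0099],
 [-0.0099, 0.1683]].

Step 3 — form the quadratic (x - mu)^T · Sigma^{-1} · (x - mu):
  Sigma^{-1} · (x - mu) = (-0.1683, -0.1386).
  (x - mu)^T · [Sigma^{-1} · (x - mu)] = (-3)·(-0.1683) + (-1)·(-0.1386) = 0.6436.

Step 4 — take square root: d = √(0.6436) ≈ 0.8022.

d(x, mu) = √(0.6436) ≈ 0.8022


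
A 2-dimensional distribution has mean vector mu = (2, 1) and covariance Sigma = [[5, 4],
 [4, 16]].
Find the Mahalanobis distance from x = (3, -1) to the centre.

Step 1 — centre the observation: (x - mu) = (1, -2).

Step 2 — invert Sigma. det(Sigma) = 5·16 - (4)² = 64.
  Sigma^{-1} = (1/det) · [[d, -b], [-b, a]] = [[0.25, -0.0625],
 [-0.0625, 0.0781]].

Step 3 — form the quadratic (x - mu)^T · Sigma^{-1} · (x - mu):
  Sigma^{-1} · (x - mu) = (0.375, -0.2188).
  (x - mu)^T · [Sigma^{-1} · (x - mu)] = (1)·(0.375) + (-2)·(-0.2188) = 0.8125.

Step 4 — take square root: d = √(0.8125) ≈ 0.9014.

d(x, mu) = √(0.8125) ≈ 0.9014


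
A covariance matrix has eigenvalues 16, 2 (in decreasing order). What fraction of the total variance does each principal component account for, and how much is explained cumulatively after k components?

Step 1 — total variance = trace(Sigma) = Σ λ_i = 16 + 2 = 18.

Step 2 — fraction explained by component i = λ_i / Σ λ:
  PC1: 16/18 = 0.8889
  PC2: 2/18 = 0.1111

Step 3 — cumulative fraction after k components = (λ_1 + ... + λ_k) / Σ λ:
  k = 1: 16/18 = 0.8889
  k = 2: (16 + 2)/18 = 18/18 = 1

Summary (fraction, with percent):

explained: PC1 0.8889 (88.89%), PC2 0.1111 (11.11%);  cumulative: 0.8889, 1


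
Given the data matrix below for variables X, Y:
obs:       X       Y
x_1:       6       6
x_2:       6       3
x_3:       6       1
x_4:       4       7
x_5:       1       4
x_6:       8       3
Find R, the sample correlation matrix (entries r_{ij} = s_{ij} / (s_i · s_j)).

Step 1 — column means:
  mean(X) = (6 + 6 + 6 + 4 + 1 + 8) / 6 = 31/6 = 5.1667
  mean(Y) = (6 + 3 + 1 + 7 + 4 + 3) / 6 = 24/6 = 4

Step 2 — sample variances and covariances s[i,j] = (1/(n-1)) · Σ_k (x_{k,i} - mean_i) · (x_{k,j} - mean_j), with n-1 = 5:
  s[X,X] = ((0.8333)·(0.8333) + (0.8333)·(0.8333) + (0.8333)·(0.8333) + (-1.1667)·(-1.1667) + (-4.1667)·(-4.1667) + (2.8333)·(2.8333)) / 5 = 28.8333/5 = 5.7667
  s[X,Y] = ((0.8333)·(2) + (0.8333)·(-1) + (0.8333)·(-3) + (-1.1667)·(3) + (-4.1667)·(0) + (2.8333)·(-1)) / 5 = -8/5 = -1.6
  s[Y,Y] = ((2)·(2) + (-1)·(-1) + (-3)·(-3) + (3)·(3) + (0)·(0) + (-1)·(-1)) / 5 = 24/5 = 4.8
  Sample standard deviations s_i = √(s[i,i]):
  s(X) = √(5.7667) = 2.4014
  s(Y) = √(4.8) = 2.1909

Step 3 — r_{ij} = s_{ij} / (s_i · s_j):
  r[X,X] = 1 (diagonal).
  r[X,Y] = -1.6 / (2.4014 · 2.1909) = -1.6 / 5.2612 = -0.3041
  r[Y,Y] = 1 (diagonal).

R is symmetric with unit diagonal. Assembling:

R = [[1, -0.3041],
 [-0.3041, 1]]


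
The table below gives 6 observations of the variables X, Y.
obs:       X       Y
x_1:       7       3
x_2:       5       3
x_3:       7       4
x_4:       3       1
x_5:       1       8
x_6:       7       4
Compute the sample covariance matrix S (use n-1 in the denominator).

Step 1 — column means:
  mean(X) = (7 + 5 + 7 + 3 + 1 + 7) / 6 = 30/6 = 5
  mean(Y) = (3 + 3 + 4 + 1 + 8 + 4) / 6 = 23/6 = 3.8333

Step 2 — sample covariance S[i,j] = (1/(n-1)) · Σ_k (x_{k,i} - mean_i) · (x_{k,j} - mean_j), with n-1 = 5.
  S[X,X] = ((2)·(2) + (0)·(0) + (2)·(2) + (-2)·(-2) + (-4)·(-4) + (2)·(2)) / 5 = 32/5 = 6.4
  S[X,Y] = ((2)·(-0.8333) + (0)·(-0.8333) + (2)·(0.1667) + (-2)·(-2.8333) + (-4)·(4.1667) + (2)·(0.1667)) / 5 = -12/5 = -2.4
  S[Y,Y] = ((-0.8333)·(-0.8333) + (-0.8333)·(-0.8333) + (0.1667)·(0.1667) + (-2.8333)·(-2.8333) + (4.1667)·(4.1667) + (0.1667)·(0.1667)) / 5 = 26.8333/5 = 5.3667

S is symmetric (S[j,i] = S[i,j]). Assembling:

S = [[6.4, -2.4],
 [-2.4, 5.3667]]


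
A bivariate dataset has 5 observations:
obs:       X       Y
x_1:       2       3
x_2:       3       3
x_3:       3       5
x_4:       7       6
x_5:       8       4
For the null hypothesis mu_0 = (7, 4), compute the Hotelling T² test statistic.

Step 1 — sample mean vector:
  mean(X) = (2 + 3 + 3 + 7 + 8) / 5 = 23/5 = 4.6
  mean(Y) = (3 + 3 + 5 + 6 + 4) / 5 = 21/5 = 4.2
  x̄ = (4.6, 4.2),  deviation x̄ - mu_0 = (4.6, 4.2) - (7, 4) = (-2.4, 0.2).

Step 2 — sample covariance matrix, S[i,j] = (1/(n-1)) · Σ_k (x_{k,i} - mean_i) · (x_{k,j} - mean_j), divisor n-1 = 4:
  S[X,X] = ((-2.6)·(-2.6) + (-1.6)·(-1.6) + (-1.6)·(-1.6) + (2.4)·(2.4) + (3.4)·(3.4)) / 4 = 29.2/4 = 7.3
  S[X,Y] = ((-2.6)·(-1.2) + (-1.6)·(-1.2) + (-1.6)·(0.8) + (2.4)·(1.8) + (3.4)·(-0.2)) / 4 = 7.4/4 = 1.85
  S[Y,Y] = ((-1.2)·(-1.2) + (-1.2)·(-1.2) + (0.8)·(0.8) + (1.8)·(1.8) + (-0.2)·(-0.2)) / 4 = 6.8/4 = 1.7
  S = [[7.3, 1.85],
 [1.85, 1.7]].

Step 3 — invert S. det(S) = 7.3·1.7 - (1.85)² = 8.9875.
  S^{-1} = (1/det) · [[d, -b], [-b, a]] = [[0.1892, -0.2058],
 [-0.2058, 0.8122]].

Step 4 — quadratic form (x̄ - mu_0)^T · S^{-1} · (x̄ - mu_0):
  S^{-1} · (x̄ - mu_0) = (-0.4951, 0.6565),
  (x̄ - mu_0)^T · [...] = (-2.4)·(-0.4951) + (0.2)·(0.6565) = 1.3196.

Step 5 — scale by n: T² = 5 · 1.3196 = 6.5981.

T² ≈ 6.5981


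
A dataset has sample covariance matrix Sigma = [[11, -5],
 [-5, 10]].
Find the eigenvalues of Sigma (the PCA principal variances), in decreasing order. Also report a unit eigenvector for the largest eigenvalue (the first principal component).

Step 1 — characteristic polynomial of 2×2 Sigma:
  det(Sigma - λI) = λ² - trace · λ + det = 0.
  trace = 11 + 10 = 21, det = 11·10 - (-5)² = 85.
Step 2 — discriminant:
  Δ = trace² - 4·det = 441 - 340 = 101.
Step 3 — eigenvalues:
  λ = (trace ± √Δ)/2 = (21 ± 10.0499)/2,
  λ_1 = 15.5249,  λ_2 = 5.4751.

Step 4 — unit eigenvector for λ_1: solve (Sigma - λ_1 I)v = 0. First row:
  (11 - 15.5249)·v_x + (-5)·v_y = 0, i.e. (-4.5249)·v_x + (-5)·v_y = 0,
  so v ∝ (b, λ_1 - a) = (-5, 4.5249); multiply by -1 so the first entry is positive: u = (5, -4.5249).
  ||u|| = √((5)² + (-4.5249)²) = √(45.4751) ≈ 6.7435,
  v_1 = u/||u|| ≈ (0.7415, -0.671) (||v_1|| = 1).

λ_1 = 15.5249,  λ_2 = 5.4751;  v_1 ≈ (0.7415, -0.671)


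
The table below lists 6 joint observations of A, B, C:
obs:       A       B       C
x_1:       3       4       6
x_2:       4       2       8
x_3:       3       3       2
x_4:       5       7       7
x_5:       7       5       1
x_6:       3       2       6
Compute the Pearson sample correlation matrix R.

Step 1 — column means:
  mean(A) = (3 + 4 + 3 + 5 + 7 + 3) / 6 = 25/6 = 4.1667
  mean(B) = (4 + 2 + 3 + 7 + 5 + 2) / 6 = 23/6 = 3.8333
  mean(C) = (6 + 8 + 2 + 7 + 1 + 6) / 6 = 30/6 = 5

Step 2 — sample variances and covariances s[i,j] = (1/(n-1)) · Σ_k (x_{k,i} - mean_i) · (x_{k,j} - mean_j), with n-1 = 5:
  s[A,A] = ((-1.1667)·(-1.1667) + (-0.1667)·(-0.1667) + (-1.1667)·(-1.1667) + (0.8333)·(0.8333) + (2.8333)·(2.8333) + (-1.1667)·(-1.1667)) / 5 = 12.8333/5 = 2.5667
  s[A,B] = ((-1.1667)·(0.1667) + (-0.1667)·(-1.8333) + (-1.1667)·(-0.8333) + (0.8333)·(3.1667) + (2.8333)·(1.1667) + (-1.1667)·(-1.8333)) / 5 = 9.1667/5 = 1.8333
  s[A,C] = ((-1.1667)·(1) + (-0.1667)·(3) + (-1.1667)·(-3) + (0.8333)·(2) + (2.8333)·(-4) + (-1.1667)·(1)) / 5 = -9/5 = -1.8
  s[B,B] = ((0.1667)·(0.1667) + (-1.8333)·(-1.8333) + (-0.8333)·(-0.8333) + (3.1667)·(3.1667) + (1.1667)·(1.1667) + (-1.8333)·(-1.8333)) / 5 = 18.8333/5 = 3.7667
  s[B,C] = ((0.1667)·(1) + (-1.8333)·(3) + (-0.8333)·(-3) + (3.1667)·(2) + (1.1667)·(-4) + (-1.8333)·(1)) / 5 = -3/5 = -0.6
  s[C,C] = ((1)·(1) + (3)·(3) + (-3)·(-3) + (2)·(2) + (-4)·(-4) + (1)·(1)) / 5 = 40/5 = 8
  Sample standard deviations s_i = √(s[i,i]):
  s(A) = √(2.5667) = 1.6021
  s(B) = √(3.7667) = 1.9408
  s(C) = √(8) = 2.8284

Step 3 — r_{ij} = s_{ij} / (s_i · s_j):
  r[A,A] = 1 (diagonal).
  r[A,B] = 1.8333 / (1.6021 · 1.9408) = 1.8333 / 3.1093 = 0.5896
  r[A,C] = -1.8 / (1.6021 · 2.8284) = -1.8 / 4.5314 = -0.3972
  r[B,B] = 1 (diagonal).
  r[B,C] = -0.6 / (1.9408 · 2.8284) = -0.6 / 5.4894 = -0.1093
  r[C,C] = 1 (diagonal).

R is symmetric with unit diagonal. Assembling:

R = [[1, 0.5896, -0.3972],
 [0.5896, 1, -0.1093],
 [-0.3972, -0.1093, 1]]


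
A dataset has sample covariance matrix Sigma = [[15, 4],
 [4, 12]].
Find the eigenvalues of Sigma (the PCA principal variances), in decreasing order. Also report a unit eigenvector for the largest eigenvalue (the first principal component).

Step 1 — characteristic polynomial of 2×2 Sigma:
  det(Sigma - λI) = λ² - trace · λ + det = 0.
  trace = 15 + 12 = 27, det = 15·12 - (4)² = 164.
Step 2 — discriminant:
  Δ = trace² - 4·det = 729 - 656 = 73.
Step 3 — eigenvalues:
  λ = (trace ± √Δ)/2 = (27 ± 8.544)/2,
  λ_1 = 17.772,  λ_2 = 9.228.

Step 4 — unit eigenvector for λ_1: solve (Sigma - λ_1 I)v = 0. First row:
  (15 - 17.772)·v_x + (4)·v_y = 0, i.e. (-2.772)·v_x + (4)·v_y = 0,
  so v ∝ (b, λ_1 - a) = (4, 2.772) = u.
  ||u|| = √((4)² + (2.772)²) = √(23.684) ≈ 4.8666,
  v_1 = u/||u|| ≈ (0.8219, 0.5696) (||v_1|| = 1).

λ_1 = 17.772,  λ_2 = 9.228;  v_1 ≈ (0.8219, 0.5696)
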